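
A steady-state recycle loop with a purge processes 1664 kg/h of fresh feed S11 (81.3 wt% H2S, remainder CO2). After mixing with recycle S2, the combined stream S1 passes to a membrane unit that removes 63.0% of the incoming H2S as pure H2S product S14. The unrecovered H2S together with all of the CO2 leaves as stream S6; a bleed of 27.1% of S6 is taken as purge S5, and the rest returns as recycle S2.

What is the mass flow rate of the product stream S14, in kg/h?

H2S in S1: m_A = 1664×0.813 + (1−0.271)·(1−0.630)·m_A, so m_A = 1352.8/0.7303 = 1852.5 kg/h.
Product S14 = 0.630×1852.5 = 1167.1 kg/h.

1167 kg/h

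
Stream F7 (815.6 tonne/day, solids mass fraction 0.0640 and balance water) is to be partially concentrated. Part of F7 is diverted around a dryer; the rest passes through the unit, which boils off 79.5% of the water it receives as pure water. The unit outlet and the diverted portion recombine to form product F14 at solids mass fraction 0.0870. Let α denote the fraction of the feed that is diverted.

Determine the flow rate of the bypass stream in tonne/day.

All 815.6×0.064 = 52.198 tonne/day of solids reaches F14, so F14 = 52.198/0.087 = 599.98 tonne/day and vapour = 215.62 tonne/day.
The evaporator receives (1−α)·815.6 of feed at 0.936 water and removes 0.795 of that water:
0.795×0.936×(1−α)×815.6 = 215.62
(1−α) = 215.62/606.9 = 0.3553;  α = 0.6447.
Bypass flow = 0.6447×815.6 = 525.84 tonne/day.

525.8 tonne/day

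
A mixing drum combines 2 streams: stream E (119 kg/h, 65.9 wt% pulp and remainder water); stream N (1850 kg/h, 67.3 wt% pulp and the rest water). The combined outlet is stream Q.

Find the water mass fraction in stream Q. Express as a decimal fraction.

0.328

Total flow out = 119 + 1850 = 1969 kg/h.
water in = 119×0.341 + 1850×0.327 = 645.53 kg/h.
water mass fraction in Q = 645.53/1969 = 0.328.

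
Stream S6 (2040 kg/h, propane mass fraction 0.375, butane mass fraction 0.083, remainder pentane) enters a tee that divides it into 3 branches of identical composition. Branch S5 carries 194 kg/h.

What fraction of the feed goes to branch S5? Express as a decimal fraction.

0.095

Fraction to S5 = 194/2040 = 0.0951.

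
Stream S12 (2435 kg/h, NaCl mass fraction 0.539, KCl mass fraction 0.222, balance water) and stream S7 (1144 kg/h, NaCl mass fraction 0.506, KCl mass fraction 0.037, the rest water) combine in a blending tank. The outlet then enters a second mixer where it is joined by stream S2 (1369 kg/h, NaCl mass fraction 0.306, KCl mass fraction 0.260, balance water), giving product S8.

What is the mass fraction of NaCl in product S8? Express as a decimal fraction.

0.467

Overall, product flow = 4948 kg/h.
NaCl in = 2435×0.539 + 1144×0.506 + 1369×0.306 = 2310.2 kg/h.
NaCl fraction in S8 = 0.467.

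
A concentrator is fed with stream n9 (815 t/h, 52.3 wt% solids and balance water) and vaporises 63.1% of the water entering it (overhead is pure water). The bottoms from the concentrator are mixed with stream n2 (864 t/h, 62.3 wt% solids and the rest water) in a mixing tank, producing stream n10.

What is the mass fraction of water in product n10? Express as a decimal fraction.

Vapour removed = 0.631×0.477×815 = 245.3 t/h; concentrate = 569.7 t/h.
water reaching the mixer = 143.45 (from concentrate) + 864×0.377 = 469.18 t/h.
Product flow = 569.7 + 864 = 1433.7 t/h; water fraction = 0.3273.

0.3273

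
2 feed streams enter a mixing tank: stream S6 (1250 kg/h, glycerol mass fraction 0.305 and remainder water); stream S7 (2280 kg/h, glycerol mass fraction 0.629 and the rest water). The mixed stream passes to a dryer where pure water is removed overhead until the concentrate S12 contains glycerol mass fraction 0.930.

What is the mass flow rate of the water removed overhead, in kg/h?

glycerol entering = 1250×0.305 + 2280×0.629 = 1815.4 kg/h.
All glycerol reports to S12, so S12 = 1815.4/0.930 = 1952 kg/h.
Total feed = 3530 kg/h; overhead = 3530 − 1952 = 1578 kg/h.

1578 kg/h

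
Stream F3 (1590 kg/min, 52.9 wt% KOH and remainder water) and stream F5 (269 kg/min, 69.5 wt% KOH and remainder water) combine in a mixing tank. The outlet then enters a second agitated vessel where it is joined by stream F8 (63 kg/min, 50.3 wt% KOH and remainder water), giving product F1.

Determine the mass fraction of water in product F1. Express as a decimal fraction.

Overall, product flow = 1922 kg/min.
water in = 1590×0.471 + 269×0.305 + 63×0.497 = 862.25 kg/min.
water fraction in F1 = 0.4486.

0.4486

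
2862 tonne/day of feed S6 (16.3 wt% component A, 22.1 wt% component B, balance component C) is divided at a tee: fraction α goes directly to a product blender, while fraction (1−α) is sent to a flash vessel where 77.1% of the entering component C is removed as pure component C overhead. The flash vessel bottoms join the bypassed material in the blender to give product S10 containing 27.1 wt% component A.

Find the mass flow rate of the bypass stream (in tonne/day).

460.5 tonne/day

All 2862×0.163 = 466.51 tonne/day of component A reaches S10, so S10 = 466.51/0.271 = 1721.4 tonne/day and vapour = 1140.6 tonne/day.
The evaporator receives (1−α)·2862 of feed at 0.616 component C and removes 0.771 of that component C:
0.771×0.616×(1−α)×2862 = 1140.6
(1−α) = 1140.6/1359.3 = 0.8391;  α = 0.1609.
Bypass flow = 0.1609×2862 = 460.46 tonne/day.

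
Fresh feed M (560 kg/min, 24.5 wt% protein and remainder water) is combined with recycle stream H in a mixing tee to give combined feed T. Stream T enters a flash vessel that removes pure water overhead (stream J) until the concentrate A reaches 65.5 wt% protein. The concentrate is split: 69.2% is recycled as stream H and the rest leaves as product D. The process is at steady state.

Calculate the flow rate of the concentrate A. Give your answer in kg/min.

Overall protein balance (none leaves overhead): protein in fresh feed = protein in product, i.e. 560×0.245 = (1−0.692)·A·0.655.
A = 137.2/(0.655×0.308) = 680.08 kg/min.

680.1 kg/min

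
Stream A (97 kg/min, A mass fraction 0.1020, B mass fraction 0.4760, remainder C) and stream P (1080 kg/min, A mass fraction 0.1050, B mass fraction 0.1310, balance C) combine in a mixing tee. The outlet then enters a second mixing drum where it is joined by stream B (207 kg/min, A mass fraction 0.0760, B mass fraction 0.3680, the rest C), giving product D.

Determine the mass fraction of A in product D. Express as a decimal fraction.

Overall, product flow = 1384 kg/min.
A in = 97×0.102 + 1080×0.105 + 207×0.076 = 139.03 kg/min.
A fraction in D = 0.1005.

0.1005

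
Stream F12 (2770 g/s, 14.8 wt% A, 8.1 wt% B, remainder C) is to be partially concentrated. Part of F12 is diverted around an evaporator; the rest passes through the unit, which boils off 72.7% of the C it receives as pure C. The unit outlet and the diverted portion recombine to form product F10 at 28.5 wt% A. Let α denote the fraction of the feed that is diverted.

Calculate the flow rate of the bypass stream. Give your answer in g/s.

All 2770×0.148 = 409.96 g/s of A reaches F10, so F10 = 409.96/0.285 = 1438.5 g/s and vapour = 1331.5 g/s.
The evaporator receives (1−α)·2770 of feed at 0.771 C and removes 0.727 of that C:
0.727×0.771×(1−α)×2770 = 1331.5
(1−α) = 1331.5/1552.6 = 0.8576;  α = 0.1424.
Bypass flow = 0.1424×2770 = 394.44 g/s.

394.4 g/s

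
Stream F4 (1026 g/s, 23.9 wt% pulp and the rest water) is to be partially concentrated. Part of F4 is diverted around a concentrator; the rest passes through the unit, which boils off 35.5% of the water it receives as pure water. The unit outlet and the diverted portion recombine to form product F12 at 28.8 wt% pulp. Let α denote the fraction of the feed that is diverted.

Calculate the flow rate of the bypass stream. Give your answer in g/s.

379.8 g/s

All 1026×0.239 = 245.21 g/s of pulp reaches F12, so F12 = 245.21/0.288 = 851.44 g/s and vapour = 174.56 g/s.
The evaporator receives (1−α)·1026 of feed at 0.761 water and removes 0.355 of that water:
0.355×0.761×(1−α)×1026 = 174.56
(1−α) = 174.56/277.18 = 0.6298;  α = 0.3702.
Bypass flow = 0.3702×1026 = 379.84 g/s.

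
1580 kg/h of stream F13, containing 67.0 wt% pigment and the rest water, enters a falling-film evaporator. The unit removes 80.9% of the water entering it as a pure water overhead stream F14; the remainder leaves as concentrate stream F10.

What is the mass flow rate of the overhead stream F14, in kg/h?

water entering = 1580×0.330 = 521.4 kg/h; overhead removed = 0.809×521.4 = 421.81 kg/h.

421.8 kg/h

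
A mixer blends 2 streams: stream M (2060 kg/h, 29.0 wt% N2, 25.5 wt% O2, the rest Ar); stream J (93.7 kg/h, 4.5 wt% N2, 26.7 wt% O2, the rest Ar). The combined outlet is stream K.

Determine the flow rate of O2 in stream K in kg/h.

O2 out = O2 in = 2060×0.255 + 93.7×0.267 = 550.32 kg/h.

550.3 kg/h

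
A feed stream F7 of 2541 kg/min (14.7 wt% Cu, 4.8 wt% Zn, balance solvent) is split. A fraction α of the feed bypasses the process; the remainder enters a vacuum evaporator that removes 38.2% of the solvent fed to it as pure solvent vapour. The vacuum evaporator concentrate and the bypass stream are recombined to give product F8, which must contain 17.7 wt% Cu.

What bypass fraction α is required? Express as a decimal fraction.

0.449

All 2541×0.147 = 373.53 kg/min of Cu reaches F8, so F8 = 373.53/0.177 = 2110.3 kg/min and vapour = 430.68 kg/min.
The evaporator receives (1−α)·2541 of feed at 0.805 solvent and removes 0.382 of that solvent:
0.382×0.805×(1−α)×2541 = 430.68
(1−α) = 430.68/781.38 = 0.5512;  α = 0.4488.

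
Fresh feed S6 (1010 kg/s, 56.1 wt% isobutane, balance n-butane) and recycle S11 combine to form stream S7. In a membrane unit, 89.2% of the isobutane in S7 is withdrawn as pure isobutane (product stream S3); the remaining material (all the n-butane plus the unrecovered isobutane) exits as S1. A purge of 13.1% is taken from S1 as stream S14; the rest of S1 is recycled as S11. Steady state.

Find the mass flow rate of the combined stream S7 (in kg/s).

n-butane enters only via S6 and leaves only via the purge: 1010×0.439 = 0.131×(n-butane in S1), and the membrane unit passes all n-butane, so n-butane in S7 = n-butane in S1 = 3384.7 kg/s.
isobutane in S7: m_A = 1010×0.561 + (1−0.131)·(1−0.892)·m_A, so m_A = 566.61/0.9061 = 625.3 kg/s.
S7 = 625.3 + 3384.7 = 4010 kg/s.

4010 kg/s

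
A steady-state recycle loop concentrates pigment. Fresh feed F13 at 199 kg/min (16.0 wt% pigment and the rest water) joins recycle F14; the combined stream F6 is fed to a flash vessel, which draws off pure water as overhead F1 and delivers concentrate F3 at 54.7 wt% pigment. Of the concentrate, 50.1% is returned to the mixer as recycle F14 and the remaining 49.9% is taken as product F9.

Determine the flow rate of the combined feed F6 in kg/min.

257.4 kg/min

Overall pigment balance (none leaves overhead): pigment in fresh feed = pigment in product, i.e. 199×0.160 = (1−0.501)·F3·0.547.
F3 = 31.84/(0.547×0.499) = 116.65 kg/min.
Recycle F14 = 0.501×116.65 = 58.442 kg/min.
Combined feed F6 = 199 + 58.442 = 257.44 kg/min.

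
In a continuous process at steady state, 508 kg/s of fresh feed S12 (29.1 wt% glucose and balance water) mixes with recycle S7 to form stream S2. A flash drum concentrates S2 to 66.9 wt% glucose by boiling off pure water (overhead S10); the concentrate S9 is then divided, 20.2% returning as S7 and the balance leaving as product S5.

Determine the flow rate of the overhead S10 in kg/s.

Overall glucose balance (none leaves overhead): glucose in fresh feed = glucose in product, i.e. 508×0.291 = (1−0.202)·S9·0.669.
S9 = 147.83/(0.669×0.798) = 276.9 kg/s.
Recycle S7 = 0.202×276.9 = 55.934 kg/s.
Combined feed S2 = 508 + 55.934 = 563.93 kg/s.
Overhead S10 = S2 − S9 = 563.93 − 276.9 = 287.03 kg/s.

287 kg/s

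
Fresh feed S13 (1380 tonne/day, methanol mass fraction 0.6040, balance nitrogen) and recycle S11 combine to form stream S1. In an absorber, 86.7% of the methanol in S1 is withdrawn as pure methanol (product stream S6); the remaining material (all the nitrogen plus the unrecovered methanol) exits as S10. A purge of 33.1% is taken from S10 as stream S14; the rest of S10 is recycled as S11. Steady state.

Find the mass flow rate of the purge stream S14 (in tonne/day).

586.8 tonne/day

nitrogen enters only via S13 and leaves only via the purge: 1380×0.396 = 0.331×(nitrogen in S10), and the absorber passes all nitrogen, so nitrogen in S1 = nitrogen in S10 = 1651 tonne/day.
methanol in S1: m_A = 1380×0.604 + (1−0.331)·(1−0.867)·m_A, so m_A = 833.52/0.9110 = 914.93 tonne/day.
S10 = (1−0.867)×914.93 + 1651 = 1772.7 tonne/day.
Purge S14 = 0.331×1772.7 = 586.76 tonne/day.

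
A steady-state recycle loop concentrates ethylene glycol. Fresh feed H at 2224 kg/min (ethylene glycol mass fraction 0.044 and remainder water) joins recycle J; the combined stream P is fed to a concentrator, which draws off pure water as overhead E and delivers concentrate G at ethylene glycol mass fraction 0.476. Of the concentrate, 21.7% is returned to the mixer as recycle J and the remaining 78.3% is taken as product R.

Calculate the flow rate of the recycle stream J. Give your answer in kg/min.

Overall ethylene glycol balance (none leaves overhead): ethylene glycol in fresh feed = ethylene glycol in product, i.e. 2224×0.044 = (1−0.217)·G·0.476.
G = 97.856/(0.476×0.783) = 262.55 kg/min.
Recycle J = 0.217×262.55 = 56.974 kg/min.

56.97 kg/min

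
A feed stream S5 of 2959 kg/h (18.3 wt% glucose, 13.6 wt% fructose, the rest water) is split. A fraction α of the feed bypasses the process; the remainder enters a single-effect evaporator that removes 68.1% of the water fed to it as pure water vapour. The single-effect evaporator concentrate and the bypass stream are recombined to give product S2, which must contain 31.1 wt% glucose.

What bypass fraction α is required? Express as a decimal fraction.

All 2959×0.183 = 541.5 kg/h of glucose reaches S2, so S2 = 541.5/0.311 = 1741.1 kg/h and vapour = 1217.9 kg/h.
The evaporator receives (1−α)·2959 of feed at 0.681 water and removes 0.681 of that water:
0.681×0.681×(1−α)×2959 = 1217.9
(1−α) = 1217.9/1372.3 = 0.8875;  α = 0.1125.

0.113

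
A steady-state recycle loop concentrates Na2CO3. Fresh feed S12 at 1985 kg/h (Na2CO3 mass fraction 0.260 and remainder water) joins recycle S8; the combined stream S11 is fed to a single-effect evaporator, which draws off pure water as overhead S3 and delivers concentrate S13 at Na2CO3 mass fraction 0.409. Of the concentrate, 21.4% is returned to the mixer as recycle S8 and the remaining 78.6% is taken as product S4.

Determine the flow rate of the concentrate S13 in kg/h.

1605 kg/h

Overall Na2CO3 balance (none leaves overhead): Na2CO3 in fresh feed = Na2CO3 in product, i.e. 1985×0.260 = (1−0.214)·S13·0.409.
S13 = 516.1/(0.409×0.786) = 1605.4 kg/h.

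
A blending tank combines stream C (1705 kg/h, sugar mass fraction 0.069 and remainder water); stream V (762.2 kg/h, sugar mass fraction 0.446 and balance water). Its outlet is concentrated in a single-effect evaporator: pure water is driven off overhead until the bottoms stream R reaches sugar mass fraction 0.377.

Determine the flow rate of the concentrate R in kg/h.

1214 kg/h

sugar entering = 1705×0.069 + 762.2×0.446 = 457.59 kg/h.
All sugar reports to R, so R = 457.59/0.377 = 1213.8 kg/h.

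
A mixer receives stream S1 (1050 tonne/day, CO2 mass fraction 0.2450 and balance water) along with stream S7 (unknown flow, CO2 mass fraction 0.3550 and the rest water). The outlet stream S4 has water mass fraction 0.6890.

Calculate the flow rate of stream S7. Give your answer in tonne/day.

1575 tonne/day

Let S7 be the unknown flow. Total out = 1050 + S7.
water balance: 792.75 + 0.645·S7 = 0.689·(1050 + S7)
(0.645 − 0.689)·S7 = 0.689×1050 − 792.75 = -69.3
S7 = -69.3 / -0.044 = 1575 tonne/day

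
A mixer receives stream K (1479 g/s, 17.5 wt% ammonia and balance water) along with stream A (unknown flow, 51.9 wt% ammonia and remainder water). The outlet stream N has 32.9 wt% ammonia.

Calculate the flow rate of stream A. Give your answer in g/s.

1199 g/s

Let A be the unknown flow. Total out = 1479 + A.
ammonia balance: 258.82 + 0.519·A = 0.329·(1479 + A)
(0.519 − 0.329)·A = 0.329×1479 − 258.82 = 227.77
A = 227.77 / 0.190 = 1198.8 g/s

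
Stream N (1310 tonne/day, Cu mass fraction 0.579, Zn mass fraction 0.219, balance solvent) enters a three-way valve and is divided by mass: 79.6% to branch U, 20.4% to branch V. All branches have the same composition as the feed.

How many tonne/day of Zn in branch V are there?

Branch V total = 0.204×1310 = 267.24 tonne/day.
Zn in V = 0.219×267.24 = 58.526 tonne/day.

58.53 tonne/day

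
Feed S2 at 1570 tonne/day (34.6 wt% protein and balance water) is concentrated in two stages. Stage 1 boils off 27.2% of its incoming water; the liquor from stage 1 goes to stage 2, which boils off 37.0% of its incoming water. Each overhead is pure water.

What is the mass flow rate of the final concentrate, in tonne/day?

1014 tonne/day

water in feed = 1570×0.654 = 1026.8 tonne/day.
After stage 1: water left = (1−0.272)×1026.8 = 747.5; stream total = 1290.7 tonne/day.
After stage 2: water left = (1−0.370)×747.5 = 470.92; final concentrate = 1014.1 tonne/day.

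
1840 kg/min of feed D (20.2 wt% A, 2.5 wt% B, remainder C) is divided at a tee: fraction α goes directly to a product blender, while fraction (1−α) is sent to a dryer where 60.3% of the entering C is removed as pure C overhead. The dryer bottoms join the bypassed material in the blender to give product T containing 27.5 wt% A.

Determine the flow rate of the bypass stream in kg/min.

792.1 kg/min

All 1840×0.202 = 371.68 kg/min of A reaches T, so T = 371.68/0.275 = 1351.6 kg/min and vapour = 488.44 kg/min.
The evaporator receives (1−α)·1840 of feed at 0.773 C and removes 0.603 of that C:
0.603×0.773×(1−α)×1840 = 488.44
(1−α) = 488.44/857.66 = 0.5695;  α = 0.4305.
Bypass flow = 0.4305×1840 = 792.12 kg/min.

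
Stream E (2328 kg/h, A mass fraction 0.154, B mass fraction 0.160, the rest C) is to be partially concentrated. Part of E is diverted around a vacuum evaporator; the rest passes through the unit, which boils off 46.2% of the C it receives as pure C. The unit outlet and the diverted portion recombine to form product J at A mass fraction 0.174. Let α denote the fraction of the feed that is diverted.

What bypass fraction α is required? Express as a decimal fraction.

All 2328×0.154 = 358.51 kg/h of A reaches J, so J = 358.51/0.174 = 2060.4 kg/h and vapour = 267.59 kg/h.
The evaporator receives (1−α)·2328 of feed at 0.686 C and removes 0.462 of that C:
0.462×0.686×(1−α)×2328 = 267.59
(1−α) = 267.59/737.82 = 0.3627;  α = 0.6373.

0.637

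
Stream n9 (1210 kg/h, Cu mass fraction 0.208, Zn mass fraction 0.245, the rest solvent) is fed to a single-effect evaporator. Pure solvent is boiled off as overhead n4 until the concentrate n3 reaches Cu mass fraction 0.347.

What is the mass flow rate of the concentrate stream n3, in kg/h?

725.3 kg/h

Cu is conserved: 1210×0.208 = 251.68 kg/h all reports to the concentrate.
Concentrate = 251.68/(target fraction) = 725.3 kg/h.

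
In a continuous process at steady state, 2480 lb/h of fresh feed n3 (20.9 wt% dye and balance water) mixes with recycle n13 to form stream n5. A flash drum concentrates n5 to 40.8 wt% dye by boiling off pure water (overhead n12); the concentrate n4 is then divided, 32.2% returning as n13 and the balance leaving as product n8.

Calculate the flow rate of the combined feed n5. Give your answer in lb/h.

Overall dye balance (none leaves overhead): dye in fresh feed = dye in product, i.e. 2480×0.209 = (1−0.322)·n4·0.408.
n4 = 518.32/(0.408×0.678) = 1873.7 lb/h.
Recycle n13 = 0.322×1873.7 = 603.34 lb/h.
Combined feed n5 = 2480 + 603.34 = 3083.3 lb/h.

3083 lb/h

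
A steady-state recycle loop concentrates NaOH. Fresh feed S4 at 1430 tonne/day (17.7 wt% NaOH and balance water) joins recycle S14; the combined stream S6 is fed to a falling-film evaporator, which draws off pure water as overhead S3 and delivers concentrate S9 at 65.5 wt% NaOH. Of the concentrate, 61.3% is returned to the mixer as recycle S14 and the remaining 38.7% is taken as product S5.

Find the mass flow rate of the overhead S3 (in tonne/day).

Overall NaOH balance (none leaves overhead): NaOH in fresh feed = NaOH in product, i.e. 1430×0.177 = (1−0.613)·S9·0.655.
S9 = 253.11/(0.655×0.387) = 998.52 tonne/day.
Recycle S14 = 0.613×998.52 = 612.09 tonne/day.
Combined feed S6 = 1430 + 612.09 = 2042.1 tonne/day.
Overhead S3 = S6 − S9 = 2042.1 − 998.52 = 1043.6 tonne/day.

1044 tonne/day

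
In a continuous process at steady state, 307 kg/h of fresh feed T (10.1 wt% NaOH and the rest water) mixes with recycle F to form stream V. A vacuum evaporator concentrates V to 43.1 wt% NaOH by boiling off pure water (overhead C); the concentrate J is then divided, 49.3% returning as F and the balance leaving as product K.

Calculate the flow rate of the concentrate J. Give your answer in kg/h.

Overall NaOH balance (none leaves overhead): NaOH in fresh feed = NaOH in product, i.e. 307×0.101 = (1−0.493)·J·0.431.
J = 31.007/(0.431×0.507) = 141.9 kg/h.

141.9 kg/h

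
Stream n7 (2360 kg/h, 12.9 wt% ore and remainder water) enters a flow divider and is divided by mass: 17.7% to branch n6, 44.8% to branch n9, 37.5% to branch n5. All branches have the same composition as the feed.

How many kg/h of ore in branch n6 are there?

53.89 kg/h

Branch n6 total = 0.177×2360 = 417.72 kg/h.
ore in n6 = 0.129×417.72 = 53.886 kg/h.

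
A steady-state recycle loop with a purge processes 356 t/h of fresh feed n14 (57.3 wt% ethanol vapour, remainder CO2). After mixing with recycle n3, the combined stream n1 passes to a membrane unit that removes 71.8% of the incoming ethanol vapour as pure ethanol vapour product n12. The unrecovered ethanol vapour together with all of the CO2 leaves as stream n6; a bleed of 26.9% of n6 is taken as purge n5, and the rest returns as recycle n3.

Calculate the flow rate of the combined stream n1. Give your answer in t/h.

CO2 enters only via n14 and leaves only via the purge: 356×0.427 = 0.269×(CO2 in n6), and the membrane unit passes all CO2, so CO2 in n1 = CO2 in n6 = 565.1 t/h.
ethanol vapour in n1: m_A = 356×0.573 + (1−0.269)·(1−0.718)·m_A, so m_A = 203.99/0.7939 = 256.96 t/h.
n1 = 256.96 + 565.1 = 822.06 t/h.

822.1 t/h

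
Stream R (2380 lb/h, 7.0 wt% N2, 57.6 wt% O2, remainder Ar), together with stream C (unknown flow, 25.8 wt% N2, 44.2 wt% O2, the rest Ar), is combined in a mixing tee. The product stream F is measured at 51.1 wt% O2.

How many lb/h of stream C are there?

Let C be the unknown flow. Total out = 2380 + C.
O2 balance: 1370.9 + 0.442·C = 0.511·(2380 + C)
(0.442 − 0.511)·C = 0.511×2380 − 1370.9 = -154.7
C = -154.7 / -0.069 = 2242 lb/h

2242 lb/h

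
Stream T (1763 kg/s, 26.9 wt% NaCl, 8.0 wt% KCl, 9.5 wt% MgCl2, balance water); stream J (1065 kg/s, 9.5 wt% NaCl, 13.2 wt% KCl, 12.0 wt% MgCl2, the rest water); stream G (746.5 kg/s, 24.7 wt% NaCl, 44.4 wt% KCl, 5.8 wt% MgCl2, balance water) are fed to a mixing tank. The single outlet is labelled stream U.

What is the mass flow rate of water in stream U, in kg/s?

1863 kg/s

water out = water in = 1763×0.556 + 1065×0.653 + 746.5×0.251 = 1863 kg/s.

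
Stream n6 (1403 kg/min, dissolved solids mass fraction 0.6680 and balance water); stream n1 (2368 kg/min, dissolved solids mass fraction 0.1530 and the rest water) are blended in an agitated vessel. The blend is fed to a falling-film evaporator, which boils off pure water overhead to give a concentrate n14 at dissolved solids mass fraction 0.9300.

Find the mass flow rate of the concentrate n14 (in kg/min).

dissolved solids entering = 1403×0.668 + 2368×0.153 = 1299.5 kg/min.
All dissolved solids reports to n14, so n14 = 1299.5/0.930 = 1397.3 kg/min.

1397 kg/min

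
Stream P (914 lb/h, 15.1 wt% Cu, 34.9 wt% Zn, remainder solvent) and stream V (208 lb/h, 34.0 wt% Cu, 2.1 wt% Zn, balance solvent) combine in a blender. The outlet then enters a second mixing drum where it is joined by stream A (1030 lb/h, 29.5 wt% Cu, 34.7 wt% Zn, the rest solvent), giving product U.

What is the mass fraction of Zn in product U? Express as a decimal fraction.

0.316

Overall, product flow = 2152 lb/h.
Zn in = 914×0.349 + 208×0.021 + 1030×0.347 = 680.76 lb/h.
Zn fraction in U = 0.316.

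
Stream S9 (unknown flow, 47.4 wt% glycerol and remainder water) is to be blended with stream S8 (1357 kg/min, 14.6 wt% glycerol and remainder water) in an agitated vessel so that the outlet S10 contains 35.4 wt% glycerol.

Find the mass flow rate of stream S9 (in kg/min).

Let S9 be the unknown flow. Total out = 1357 + S9.
glycerol balance: 198.12 + 0.474·S9 = 0.354·(1357 + S9)
(0.474 − 0.354)·S9 = 0.354×1357 − 198.12 = 282.26
S9 = 282.26 / 0.120 = 2352.1 kg/min

2352 kg/min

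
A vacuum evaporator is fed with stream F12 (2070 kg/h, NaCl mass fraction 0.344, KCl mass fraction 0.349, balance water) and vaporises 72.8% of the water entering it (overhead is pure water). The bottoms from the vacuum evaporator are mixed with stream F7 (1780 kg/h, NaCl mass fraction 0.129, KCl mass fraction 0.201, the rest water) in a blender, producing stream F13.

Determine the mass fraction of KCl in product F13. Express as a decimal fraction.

Vapour removed = 0.728×0.307×2070 = 462.64 kg/h; concentrate = 1607.4 kg/h.
KCl reaching the mixer = 722.43 (from concentrate) + 1780×0.201 = 1080.2 kg/h.
Product flow = 1607.4 + 1780 = 3387.4 kg/h; KCl fraction = 0.319.

0.319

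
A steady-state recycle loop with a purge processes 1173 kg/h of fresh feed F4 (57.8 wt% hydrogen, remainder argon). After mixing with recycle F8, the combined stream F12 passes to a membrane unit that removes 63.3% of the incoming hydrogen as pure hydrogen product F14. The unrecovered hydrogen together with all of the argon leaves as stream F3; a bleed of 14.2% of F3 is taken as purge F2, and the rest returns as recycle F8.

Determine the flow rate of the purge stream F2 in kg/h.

546.6 kg/h

argon enters only via F4 and leaves only via the purge: 1173×0.422 = 0.142×(argon in F3), and the membrane unit passes all argon, so argon in F12 = argon in F3 = 3486 kg/h.
hydrogen in F12: m_A = 1173×0.578 + (1−0.142)·(1−0.633)·m_A, so m_A = 677.99/0.6851 = 989.61 kg/h.
F3 = (1−0.633)×989.61 + 3486 = 3849.1 kg/h.
Purge F2 = 0.142×3849.1 = 546.58 kg/h.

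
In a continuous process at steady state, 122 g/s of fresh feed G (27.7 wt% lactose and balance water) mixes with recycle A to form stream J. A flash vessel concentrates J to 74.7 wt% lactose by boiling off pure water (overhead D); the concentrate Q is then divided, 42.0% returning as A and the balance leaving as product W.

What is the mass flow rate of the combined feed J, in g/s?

154.8 g/s

Overall lactose balance (none leaves overhead): lactose in fresh feed = lactose in product, i.e. 122×0.277 = (1−0.420)·Q·0.747.
Q = 33.794/(0.747×0.580) = 77.999 g/s.
Recycle A = 0.420×77.999 = 32.76 g/s.
Combined feed J = 122 + 32.76 = 154.76 g/s.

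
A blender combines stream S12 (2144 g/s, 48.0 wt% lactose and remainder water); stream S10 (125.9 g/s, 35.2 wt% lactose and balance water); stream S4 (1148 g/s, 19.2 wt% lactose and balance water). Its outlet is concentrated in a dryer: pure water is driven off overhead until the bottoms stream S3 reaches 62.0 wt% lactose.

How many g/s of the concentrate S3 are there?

2087 g/s

lactose entering = 2144×0.480 + 125.9×0.352 + 1148×0.192 = 1293.9 g/s.
All lactose reports to S3, so S3 = 1293.9/0.620 = 2086.9 g/s.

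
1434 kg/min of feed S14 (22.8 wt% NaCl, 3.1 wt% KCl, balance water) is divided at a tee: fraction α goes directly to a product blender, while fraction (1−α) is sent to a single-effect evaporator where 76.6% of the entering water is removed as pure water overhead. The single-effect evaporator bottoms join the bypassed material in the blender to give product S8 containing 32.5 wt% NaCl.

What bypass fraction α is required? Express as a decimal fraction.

0.474

All 1434×0.228 = 326.95 kg/min of NaCl reaches S8, so S8 = 326.95/0.325 = 1006 kg/min and vapour = 427.99 kg/min.
The evaporator receives (1−α)·1434 of feed at 0.741 water and removes 0.766 of that water:
0.766×0.741×(1−α)×1434 = 427.99
(1−α) = 427.99/813.95 = 0.5258;  α = 0.4742.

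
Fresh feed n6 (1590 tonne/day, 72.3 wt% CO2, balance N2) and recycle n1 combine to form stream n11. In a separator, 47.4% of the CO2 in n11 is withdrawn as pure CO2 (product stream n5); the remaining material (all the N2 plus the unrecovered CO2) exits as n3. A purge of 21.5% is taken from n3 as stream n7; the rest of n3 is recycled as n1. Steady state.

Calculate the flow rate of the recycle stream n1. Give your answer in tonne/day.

2417 tonne/day

N2 enters only via n6 and leaves only via the purge: 1590×0.277 = 0.215×(N2 in n3), and the separator passes all N2, so N2 in n11 = N2 in n3 = 2048.5 tonne/day.
CO2 in n11: m_A = 1590×0.723 + (1−0.215)·(1−0.474)·m_A, so m_A = 1149.6/0.5871 = 1958.1 tonne/day.
n3 = (1−0.474)×1958.1 + 2048.5 = 3078.5 tonne/day.
Recycle n1 = (1−0.215)×3078.5 = 2416.6 tonne/day.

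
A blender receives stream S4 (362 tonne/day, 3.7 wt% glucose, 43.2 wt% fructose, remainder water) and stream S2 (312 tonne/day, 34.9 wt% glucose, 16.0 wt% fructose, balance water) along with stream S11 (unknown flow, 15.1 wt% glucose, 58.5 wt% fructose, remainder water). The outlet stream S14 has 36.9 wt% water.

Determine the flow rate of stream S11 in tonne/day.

921 tonne/day

Let S11 be the unknown flow. Total out = 674 + S11.
water balance: 345.41 + 0.264·S11 = 0.369·(674 + S11)
(0.264 − 0.369)·S11 = 0.369×674 − 345.41 = -96.708
S11 = -96.708 / -0.105 = 921.03 tonne/day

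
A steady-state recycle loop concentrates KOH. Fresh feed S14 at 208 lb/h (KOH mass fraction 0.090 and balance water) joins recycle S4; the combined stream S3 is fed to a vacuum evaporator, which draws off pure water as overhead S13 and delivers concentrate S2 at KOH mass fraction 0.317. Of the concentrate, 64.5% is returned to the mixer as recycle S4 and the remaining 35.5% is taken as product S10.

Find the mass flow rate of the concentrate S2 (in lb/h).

Overall KOH balance (none leaves overhead): KOH in fresh feed = KOH in product, i.e. 208×0.090 = (1−0.645)·S2·0.317.
S2 = 18.72/(0.317×0.355) = 166.35 lb/h.

166.3 lb/h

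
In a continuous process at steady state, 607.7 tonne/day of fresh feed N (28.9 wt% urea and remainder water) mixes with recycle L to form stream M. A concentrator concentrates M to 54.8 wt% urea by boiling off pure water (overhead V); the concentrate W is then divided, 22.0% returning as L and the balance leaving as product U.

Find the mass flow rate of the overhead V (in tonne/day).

Overall urea balance (none leaves overhead): urea in fresh feed = urea in product, i.e. 607.7×0.289 = (1−0.220)·W·0.548.
W = 175.63/(0.548×0.780) = 410.88 tonne/day.
Recycle L = 0.220×410.88 = 90.393 tonne/day.
Combined feed M = 607.7 + 90.393 = 698.09 tonne/day.
Overhead V = M − W = 698.09 − 410.88 = 287.22 tonne/day.

287.2 tonne/day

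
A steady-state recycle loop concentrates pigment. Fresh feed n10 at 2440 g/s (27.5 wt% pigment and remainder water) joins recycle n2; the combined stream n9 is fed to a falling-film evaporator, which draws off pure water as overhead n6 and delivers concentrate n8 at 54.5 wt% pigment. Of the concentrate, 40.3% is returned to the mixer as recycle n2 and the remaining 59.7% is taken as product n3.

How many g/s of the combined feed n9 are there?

Overall pigment balance (none leaves overhead): pigment in fresh feed = pigment in product, i.e. 2440×0.275 = (1−0.403)·n8·0.545.
n8 = 671/(0.545×0.597) = 2062.3 g/s.
Recycle n2 = 0.403×2062.3 = 831.11 g/s.
Combined feed n9 = 2440 + 831.11 = 3271.1 g/s.

3271 g/s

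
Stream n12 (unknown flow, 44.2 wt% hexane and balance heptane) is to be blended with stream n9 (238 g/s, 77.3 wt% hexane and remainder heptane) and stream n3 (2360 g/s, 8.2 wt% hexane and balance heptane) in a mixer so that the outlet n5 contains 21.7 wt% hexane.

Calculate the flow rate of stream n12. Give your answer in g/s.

827.9 g/s

Let n12 be the unknown flow. Total out = 2598 + n12.
hexane balance: 377.49 + 0.442·n12 = 0.217·(2598 + n12)
(0.442 − 0.217)·n12 = 0.217×2598 − 377.49 = 186.27
n12 = 186.27 / 0.225 = 827.88 g/s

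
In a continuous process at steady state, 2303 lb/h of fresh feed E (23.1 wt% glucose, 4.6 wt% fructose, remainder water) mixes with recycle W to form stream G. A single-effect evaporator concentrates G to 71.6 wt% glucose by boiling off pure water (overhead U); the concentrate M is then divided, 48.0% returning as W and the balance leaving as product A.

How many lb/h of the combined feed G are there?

2989 lb/h

Overall glucose balance (none leaves overhead): glucose in fresh feed = glucose in product, i.e. 2303×0.231 = (1−0.480)·M·0.716.
M = 531.99/(0.716×0.520) = 1428.9 lb/h.
Recycle W = 0.480×1428.9 = 685.85 lb/h.
Combined feed G = 2303 + 685.85 = 2988.9 lb/h.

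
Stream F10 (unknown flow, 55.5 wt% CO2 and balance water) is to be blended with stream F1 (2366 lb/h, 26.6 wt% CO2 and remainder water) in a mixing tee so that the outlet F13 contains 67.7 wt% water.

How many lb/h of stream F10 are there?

581.3 lb/h

Let F10 be the unknown flow. Total out = 2366 + F10.
water balance: 1736.6 + 0.445·F10 = 0.677·(2366 + F10)
(0.445 − 0.677)·F10 = 0.677×2366 − 1736.6 = -134.86
F10 = -134.86 / -0.232 = 581.3 lb/h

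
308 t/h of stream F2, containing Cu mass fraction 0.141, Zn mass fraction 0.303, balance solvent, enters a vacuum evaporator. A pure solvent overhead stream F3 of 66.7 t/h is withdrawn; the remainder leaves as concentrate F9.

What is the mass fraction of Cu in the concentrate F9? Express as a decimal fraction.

Cu is not removed: 308×0.141 = 43.428 t/h of Cu enters F9.
Concentrate = 308 − 66.7 = 241.3 t/h.
Mass fraction = 43.428/241.3 = 0.180.

0.180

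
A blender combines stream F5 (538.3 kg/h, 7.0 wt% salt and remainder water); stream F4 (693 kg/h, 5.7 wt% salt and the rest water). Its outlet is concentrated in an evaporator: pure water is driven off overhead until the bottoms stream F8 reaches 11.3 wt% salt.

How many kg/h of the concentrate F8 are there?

683 kg/h

salt entering = 538.3×0.070 + 693×0.057 = 77.182 kg/h.
All salt reports to F8, so F8 = 77.182/0.113 = 683.03 kg/h.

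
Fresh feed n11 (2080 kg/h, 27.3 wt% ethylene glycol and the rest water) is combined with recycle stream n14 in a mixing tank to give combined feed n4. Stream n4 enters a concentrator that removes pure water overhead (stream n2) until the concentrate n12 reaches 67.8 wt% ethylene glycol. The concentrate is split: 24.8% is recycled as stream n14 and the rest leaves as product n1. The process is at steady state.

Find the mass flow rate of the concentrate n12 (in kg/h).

1114 kg/h

Overall ethylene glycol balance (none leaves overhead): ethylene glycol in fresh feed = ethylene glycol in product, i.e. 2080×0.273 = (1−0.248)·n12·0.678.
n12 = 567.84/(0.678×0.752) = 1113.7 kg/h.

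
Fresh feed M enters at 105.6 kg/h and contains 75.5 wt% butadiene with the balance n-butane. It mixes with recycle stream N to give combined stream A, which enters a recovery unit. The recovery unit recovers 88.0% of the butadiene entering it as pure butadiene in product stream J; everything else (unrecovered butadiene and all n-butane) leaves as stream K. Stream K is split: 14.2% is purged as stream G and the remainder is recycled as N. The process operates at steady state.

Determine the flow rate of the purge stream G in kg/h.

27.39 kg/h

n-butane enters only via M and leaves only via the purge: 105.6×0.245 = 0.142×(n-butane in K), and the recovery unit passes all n-butane, so n-butane in A = n-butane in K = 182.2 kg/h.
butadiene in A: m_A = 105.6×0.755 + (1−0.142)·(1−0.880)·m_A, so m_A = 79.728/0.8970 = 88.879 kg/h.
K = (1−0.880)×88.879 + 182.2 = 192.86 kg/h.
Purge G = 0.142×192.86 = 27.386 kg/h.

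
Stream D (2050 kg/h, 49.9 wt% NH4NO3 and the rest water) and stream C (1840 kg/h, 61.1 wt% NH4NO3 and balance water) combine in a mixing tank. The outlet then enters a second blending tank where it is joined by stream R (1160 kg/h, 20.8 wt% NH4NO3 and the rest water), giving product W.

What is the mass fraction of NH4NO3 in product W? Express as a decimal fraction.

Overall, product flow = 5050 kg/h.
NH4NO3 in = 2050×0.499 + 1840×0.611 + 1160×0.208 = 2388.5 kg/h.
NH4NO3 fraction in W = 0.4730.

0.4730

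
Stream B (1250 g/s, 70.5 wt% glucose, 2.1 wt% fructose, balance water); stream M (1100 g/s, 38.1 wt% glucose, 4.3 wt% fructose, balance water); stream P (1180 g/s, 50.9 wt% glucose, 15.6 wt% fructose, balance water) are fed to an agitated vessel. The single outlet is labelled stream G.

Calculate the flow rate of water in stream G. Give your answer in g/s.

1371 g/s

water out = water in = 1250×0.274 + 1100×0.576 + 1180×0.335 = 1371.4 g/s.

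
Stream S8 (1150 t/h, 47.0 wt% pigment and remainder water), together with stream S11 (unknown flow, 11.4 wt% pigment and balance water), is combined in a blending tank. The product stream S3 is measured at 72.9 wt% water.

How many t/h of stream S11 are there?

1458 t/h

Let S11 be the unknown flow. Total out = 1150 + S11.
water balance: 609.5 + 0.886·S11 = 0.729·(1150 + S11)
(0.886 − 0.729)·S11 = 0.729×1150 − 609.5 = 228.85
S11 = 228.85 / 0.157 = 1457.6 t/h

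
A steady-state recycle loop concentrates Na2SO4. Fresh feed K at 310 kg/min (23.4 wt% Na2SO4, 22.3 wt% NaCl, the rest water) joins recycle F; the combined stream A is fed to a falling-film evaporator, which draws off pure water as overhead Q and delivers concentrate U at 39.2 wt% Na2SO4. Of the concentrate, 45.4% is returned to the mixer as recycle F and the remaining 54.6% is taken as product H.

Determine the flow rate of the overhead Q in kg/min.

Overall Na2SO4 balance (none leaves overhead): Na2SO4 in fresh feed = Na2SO4 in product, i.e. 310×0.234 = (1−0.454)·U·0.392.
U = 72.54/(0.392×0.546) = 338.92 kg/min.
Recycle F = 0.454×338.92 = 153.87 kg/min.
Combined feed A = 310 + 153.87 = 463.87 kg/min.
Overhead Q = A − U = 463.87 − 338.92 = 124.95 kg/min.

124.9 kg/min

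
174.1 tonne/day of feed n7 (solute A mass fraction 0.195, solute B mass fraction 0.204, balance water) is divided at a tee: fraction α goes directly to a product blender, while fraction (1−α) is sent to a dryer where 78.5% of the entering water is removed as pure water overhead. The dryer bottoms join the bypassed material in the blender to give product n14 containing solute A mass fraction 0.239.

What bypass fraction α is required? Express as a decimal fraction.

0.610

All 174.1×0.195 = 33.95 tonne/day of solute A reaches n14, so n14 = 33.95/0.239 = 142.05 tonne/day and vapour = 32.052 tonne/day.
The evaporator receives (1−α)·174.1 of feed at 0.601 water and removes 0.785 of that water:
0.785×0.601×(1−α)×174.1 = 32.052
(1−α) = 32.052/82.138 = 0.3902;  α = 0.6098.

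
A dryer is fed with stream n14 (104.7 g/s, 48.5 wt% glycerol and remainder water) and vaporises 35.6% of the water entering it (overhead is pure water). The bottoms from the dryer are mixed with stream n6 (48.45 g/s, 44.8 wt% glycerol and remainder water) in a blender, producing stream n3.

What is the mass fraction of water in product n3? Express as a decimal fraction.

0.4589

Vapour removed = 0.356×0.515×104.7 = 19.196 g/s; concentrate = 85.504 g/s.
water reaching the mixer = 34.725 (from concentrate) + 48.45×0.552 = 61.469 g/s.
Product flow = 85.504 + 48.45 = 133.95 g/s; water fraction = 0.4589.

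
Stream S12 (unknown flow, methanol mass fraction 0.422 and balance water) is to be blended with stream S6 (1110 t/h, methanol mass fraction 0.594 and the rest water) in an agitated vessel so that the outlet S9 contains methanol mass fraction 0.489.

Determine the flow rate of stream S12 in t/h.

Let S12 be the unknown flow. Total out = 1110 + S12.
methanol balance: 659.34 + 0.422·S12 = 0.489·(1110 + S12)
(0.422 − 0.489)·S12 = 0.489×1110 − 659.34 = -116.55
S12 = -116.55 / -0.067 = 1739.6 t/h

1740 t/h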